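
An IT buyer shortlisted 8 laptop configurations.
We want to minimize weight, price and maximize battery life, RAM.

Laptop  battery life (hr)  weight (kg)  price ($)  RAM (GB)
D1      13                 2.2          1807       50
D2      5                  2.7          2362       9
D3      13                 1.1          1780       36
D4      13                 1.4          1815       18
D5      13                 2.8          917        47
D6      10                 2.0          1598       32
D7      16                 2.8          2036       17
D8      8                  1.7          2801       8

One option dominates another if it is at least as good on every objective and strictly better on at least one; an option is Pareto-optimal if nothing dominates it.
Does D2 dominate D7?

D2 vs D7: D2 is worse on battery life (5 vs 16), so it does not dominate D7.

No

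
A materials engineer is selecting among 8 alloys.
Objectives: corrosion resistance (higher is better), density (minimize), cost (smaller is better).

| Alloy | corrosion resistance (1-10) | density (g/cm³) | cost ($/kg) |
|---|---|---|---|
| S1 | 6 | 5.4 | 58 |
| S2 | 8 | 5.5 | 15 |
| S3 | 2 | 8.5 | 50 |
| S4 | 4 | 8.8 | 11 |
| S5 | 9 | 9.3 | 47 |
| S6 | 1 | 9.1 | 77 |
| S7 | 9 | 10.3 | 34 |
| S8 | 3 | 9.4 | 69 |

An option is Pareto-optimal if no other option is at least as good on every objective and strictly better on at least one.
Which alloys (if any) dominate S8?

S1: corrosion resistance 6≥3, density 5.4≤9.4, cost 58≤69 — dominates S8.
S2: corrosion resistance 8≥3, density 5.5≤9.4, cost 15≤69 — dominates S8.
S4: corrosion resistance 4≥3, density 8.8≤9.4, cost 11≤69 — dominates S8.
S5: corrosion resistance 9≥3, density 9.3≤9.4, cost 47≤69 — dominates S8.
Others (S3, S6, S7) are each worse than S8 on at least one objective.

S1, S2, S4, S5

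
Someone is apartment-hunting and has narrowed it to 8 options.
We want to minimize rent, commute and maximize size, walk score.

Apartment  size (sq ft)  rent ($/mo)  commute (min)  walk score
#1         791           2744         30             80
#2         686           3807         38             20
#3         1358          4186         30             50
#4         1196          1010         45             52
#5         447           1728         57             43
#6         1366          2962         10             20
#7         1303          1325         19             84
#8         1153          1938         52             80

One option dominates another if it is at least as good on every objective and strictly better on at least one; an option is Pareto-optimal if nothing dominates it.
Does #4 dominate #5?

Yes

#4 vs #5: size 1196≥447, rent 1010≤1728, commute 45≤57, walk score 52≥43 — #4 is at least as good on every objective with at least one strict improvement.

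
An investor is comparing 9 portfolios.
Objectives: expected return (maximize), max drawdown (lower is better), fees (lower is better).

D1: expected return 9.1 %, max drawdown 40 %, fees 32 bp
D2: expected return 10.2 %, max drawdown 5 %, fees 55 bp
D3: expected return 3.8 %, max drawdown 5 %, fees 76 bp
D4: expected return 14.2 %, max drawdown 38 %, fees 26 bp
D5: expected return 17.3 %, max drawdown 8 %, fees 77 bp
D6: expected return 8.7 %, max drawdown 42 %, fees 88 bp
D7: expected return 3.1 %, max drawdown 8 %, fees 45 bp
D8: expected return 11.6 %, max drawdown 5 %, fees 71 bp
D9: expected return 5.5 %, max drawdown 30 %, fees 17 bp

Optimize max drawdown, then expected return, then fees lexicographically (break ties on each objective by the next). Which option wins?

First minimize max drawdown: best is 5, kept {D2, D3, D8}.
Then maximize expected return: best is 11.6, kept {D8}.

D8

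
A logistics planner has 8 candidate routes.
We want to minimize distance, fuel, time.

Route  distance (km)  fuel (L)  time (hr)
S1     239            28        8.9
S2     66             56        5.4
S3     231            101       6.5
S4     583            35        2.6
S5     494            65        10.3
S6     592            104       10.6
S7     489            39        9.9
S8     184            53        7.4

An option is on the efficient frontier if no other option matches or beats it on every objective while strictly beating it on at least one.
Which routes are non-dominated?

S1, S2, S4, S8

S1: not dominated (best fuel).
S2: not dominated (best distance).
S3: dominated by S2 (distance 66≤231, fuel 56≤101, time 5.4≤6.5).
S4: not dominated (best time).
S5: dominated by S1 (distance 239≤494, fuel 28≤65, time 8.9≤10.3).
S6: dominated by S1 (distance 239≤592, fuel 28≤104, time 8.9≤10.6).
S7: dominated by S1 (distance 239≤489, fuel 28≤39, time 8.9≤9.9).
S8: not dominated.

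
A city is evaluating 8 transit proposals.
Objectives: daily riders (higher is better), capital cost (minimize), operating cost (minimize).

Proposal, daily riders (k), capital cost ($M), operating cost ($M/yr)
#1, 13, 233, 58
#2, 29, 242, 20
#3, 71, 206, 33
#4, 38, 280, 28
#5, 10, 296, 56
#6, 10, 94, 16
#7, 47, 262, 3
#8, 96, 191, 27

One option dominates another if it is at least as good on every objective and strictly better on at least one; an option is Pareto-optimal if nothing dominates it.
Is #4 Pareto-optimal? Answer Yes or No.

#7 vs #4: daily riders 47≥38, capital cost 262≤280, operating cost 3≤28 — #7 is at least as good on every objective and strictly better on at least one, so #7 dominates #4.

No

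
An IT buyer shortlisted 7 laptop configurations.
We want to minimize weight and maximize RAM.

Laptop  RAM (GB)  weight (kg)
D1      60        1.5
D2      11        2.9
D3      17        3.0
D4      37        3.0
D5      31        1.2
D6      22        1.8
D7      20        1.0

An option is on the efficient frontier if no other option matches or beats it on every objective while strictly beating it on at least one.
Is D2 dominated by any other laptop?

Yes

D1 vs D2: RAM 60≥11, weight 1.5≤2.9 — D1 is at least as good on every objective and strictly better on at least one, so D1 dominates D2.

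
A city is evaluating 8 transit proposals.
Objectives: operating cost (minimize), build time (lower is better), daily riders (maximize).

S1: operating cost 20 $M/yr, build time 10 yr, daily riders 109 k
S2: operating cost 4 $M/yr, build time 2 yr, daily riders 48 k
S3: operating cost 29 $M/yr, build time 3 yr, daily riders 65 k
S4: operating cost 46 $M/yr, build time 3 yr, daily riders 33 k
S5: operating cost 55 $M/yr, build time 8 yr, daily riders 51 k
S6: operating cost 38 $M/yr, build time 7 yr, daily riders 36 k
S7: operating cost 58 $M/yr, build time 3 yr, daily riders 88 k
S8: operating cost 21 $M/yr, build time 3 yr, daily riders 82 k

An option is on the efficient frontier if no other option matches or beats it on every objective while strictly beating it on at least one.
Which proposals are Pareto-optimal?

S1: not dominated (best daily riders).
S2: not dominated (best operating cost).
S3: dominated by S8 (operating cost 21≤29, build time 3≤3, daily riders 82≥65).
S4: dominated by S2 (operating cost 4≤46, build time 2≤3, daily riders 48≥33).
S5: dominated by S3 (operating cost 29≤55, build time 3≤8, daily riders 65≥51).
S6: dominated by S2 (operating cost 4≤38, build time 2≤7, daily riders 48≥36).
S7: not dominated.
S8: not dominated.

S1, S2, S7, S8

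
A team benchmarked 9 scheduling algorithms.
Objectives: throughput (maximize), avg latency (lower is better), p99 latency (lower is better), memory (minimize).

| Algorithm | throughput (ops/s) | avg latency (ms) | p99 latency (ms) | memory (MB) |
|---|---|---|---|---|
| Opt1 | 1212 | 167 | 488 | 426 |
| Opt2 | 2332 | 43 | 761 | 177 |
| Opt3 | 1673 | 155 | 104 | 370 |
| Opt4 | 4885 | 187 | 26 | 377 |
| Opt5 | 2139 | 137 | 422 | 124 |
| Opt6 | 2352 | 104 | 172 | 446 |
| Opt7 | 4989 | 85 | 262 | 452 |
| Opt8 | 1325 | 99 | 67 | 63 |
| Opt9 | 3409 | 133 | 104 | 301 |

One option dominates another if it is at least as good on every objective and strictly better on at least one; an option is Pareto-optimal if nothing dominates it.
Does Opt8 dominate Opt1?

Yes

Opt8 vs Opt1: throughput 1325≥1212, avg latency 99≤167, p99 latency 67≤488, memory 63≤426 — Opt8 is at least as good on every objective with at least one strict improvement.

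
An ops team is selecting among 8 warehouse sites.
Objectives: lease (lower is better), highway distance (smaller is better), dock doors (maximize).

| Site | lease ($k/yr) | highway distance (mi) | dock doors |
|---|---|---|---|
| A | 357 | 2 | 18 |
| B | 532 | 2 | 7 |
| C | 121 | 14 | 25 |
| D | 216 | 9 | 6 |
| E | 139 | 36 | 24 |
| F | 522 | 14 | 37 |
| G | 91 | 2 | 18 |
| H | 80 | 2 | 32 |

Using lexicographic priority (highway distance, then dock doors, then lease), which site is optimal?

H

First minimize highway distance: best is 2, kept {A, B, G, H}.
Then maximize dock doors: best is 32, kept {H}.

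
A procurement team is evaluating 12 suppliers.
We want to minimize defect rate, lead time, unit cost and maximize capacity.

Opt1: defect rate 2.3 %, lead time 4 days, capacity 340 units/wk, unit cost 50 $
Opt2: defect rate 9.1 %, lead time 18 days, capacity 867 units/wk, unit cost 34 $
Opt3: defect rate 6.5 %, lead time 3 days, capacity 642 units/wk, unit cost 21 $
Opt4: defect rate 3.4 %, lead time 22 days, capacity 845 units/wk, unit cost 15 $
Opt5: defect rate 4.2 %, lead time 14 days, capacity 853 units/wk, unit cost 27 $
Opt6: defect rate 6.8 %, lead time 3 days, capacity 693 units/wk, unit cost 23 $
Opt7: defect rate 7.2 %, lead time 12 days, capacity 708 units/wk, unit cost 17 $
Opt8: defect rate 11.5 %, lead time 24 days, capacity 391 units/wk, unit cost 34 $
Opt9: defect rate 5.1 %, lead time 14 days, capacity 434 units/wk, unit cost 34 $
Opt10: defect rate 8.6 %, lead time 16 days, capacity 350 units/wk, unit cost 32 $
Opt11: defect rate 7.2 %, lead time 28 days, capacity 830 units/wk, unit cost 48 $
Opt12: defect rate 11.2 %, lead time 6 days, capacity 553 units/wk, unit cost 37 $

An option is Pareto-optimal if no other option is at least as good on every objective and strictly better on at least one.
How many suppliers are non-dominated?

7

Opt1: not dominated (best defect rate).
Opt2: not dominated (best capacity).
Opt3: not dominated.
Opt4: not dominated (best unit cost).
Opt5: not dominated.
Opt6: not dominated.
Opt7: not dominated.
Opt8: dominated by Opt2 (defect rate 9.1≤11.5, lead time 18≤24, capacity 867≥391, unit cost 34≤34).
Opt9: dominated by Opt5 (defect rate 4.2≤5.1, lead time 14≤14, capacity 853≥434, unit cost 27≤34).
Opt10: dominated by Opt3 (defect rate 6.5≤8.6, lead time 3≤16, capacity 642≥350, unit cost 21≤32).
Opt11: dominated by Opt4 (defect rate 3.4≤7.2, lead time 22≤28, capacity 845≥830, unit cost 15≤48).
Opt12: dominated by Opt3 (defect rate 6.5≤11.2, lead time 3≤6, capacity 642≥553, unit cost 21≤37).
Pareto-optimal: Opt1, Opt2, Opt3, Opt4, Opt5, Opt6, Opt7 → 7.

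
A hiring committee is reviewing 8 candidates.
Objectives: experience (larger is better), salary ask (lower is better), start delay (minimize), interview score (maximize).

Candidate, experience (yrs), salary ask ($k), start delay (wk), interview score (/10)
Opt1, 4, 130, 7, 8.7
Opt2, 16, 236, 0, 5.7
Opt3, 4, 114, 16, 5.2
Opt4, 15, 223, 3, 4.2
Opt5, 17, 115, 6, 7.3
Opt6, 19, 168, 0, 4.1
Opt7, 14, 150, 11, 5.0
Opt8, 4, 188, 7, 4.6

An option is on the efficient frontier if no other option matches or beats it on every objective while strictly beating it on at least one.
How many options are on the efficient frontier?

6

Opt1: not dominated (best interview score).
Opt2: not dominated.
Opt3: not dominated (best salary ask).
Opt4: not dominated.
Opt5: not dominated.
Opt6: not dominated (best experience).
Opt7: dominated by Opt5 (experience 17≥14, salary ask 115≤150, start delay 6≤11, interview score 7.3≥5.0).
Opt8: dominated by Opt1 (experience 4≥4, salary ask 130≤188, start delay 7≤7, interview score 8.7≥4.6).
Pareto-optimal: Opt1, Opt2, Opt3, Opt4, Opt5, Opt6 → 6.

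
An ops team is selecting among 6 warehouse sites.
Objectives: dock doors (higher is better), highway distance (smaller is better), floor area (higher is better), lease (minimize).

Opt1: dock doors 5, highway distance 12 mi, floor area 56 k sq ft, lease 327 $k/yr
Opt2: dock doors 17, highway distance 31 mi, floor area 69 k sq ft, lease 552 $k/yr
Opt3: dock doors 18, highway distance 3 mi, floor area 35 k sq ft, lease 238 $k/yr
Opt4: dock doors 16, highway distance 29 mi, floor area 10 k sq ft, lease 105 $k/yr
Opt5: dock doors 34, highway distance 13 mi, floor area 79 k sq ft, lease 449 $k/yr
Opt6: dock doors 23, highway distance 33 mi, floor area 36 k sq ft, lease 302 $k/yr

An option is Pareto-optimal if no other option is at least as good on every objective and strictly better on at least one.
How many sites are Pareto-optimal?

5

Opt1: not dominated.
Opt2: dominated by Opt5 (dock doors 34≥17, highway distance 13≤31, floor area 79≥69, lease 449≤552).
Opt3: not dominated (best highway distance).
Opt4: not dominated (best lease).
Opt5: not dominated (best dock doors).
Opt6: not dominated.
Pareto-optimal: Opt1, Opt3, Opt4, Opt5, Opt6 → 5.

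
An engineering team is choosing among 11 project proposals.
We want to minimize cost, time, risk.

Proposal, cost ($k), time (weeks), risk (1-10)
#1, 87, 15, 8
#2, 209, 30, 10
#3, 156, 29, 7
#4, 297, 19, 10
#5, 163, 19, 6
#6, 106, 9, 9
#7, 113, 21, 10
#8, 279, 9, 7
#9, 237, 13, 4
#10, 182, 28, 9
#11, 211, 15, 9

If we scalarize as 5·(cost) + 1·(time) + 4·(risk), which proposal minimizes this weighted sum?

#1

#1: 5·87 + 1·15 + 4·8 = 482
#2: 5·209 + 1·30 + 4·10 = 1115
#3: 5·156 + 1·29 + 4·7 = 837
#4: 5·297 + 1·19 + 4·10 = 1544
#5: 5·163 + 1·19 + 4·6 = 858
#6: 5·106 + 1·9 + 4·9 = 575
#7: 5·113 + 1·21 + 4·10 = 626
#8: 5·279 + 1·9 + 4·7 = 1432
#9: 5·237 + 1·13 + 4·4 = 1214
#10: 5·182 + 1·28 + 4·9 = 974
#11: 5·211 + 1·15 + 4·9 = 1106
Lowest: #1 at 482.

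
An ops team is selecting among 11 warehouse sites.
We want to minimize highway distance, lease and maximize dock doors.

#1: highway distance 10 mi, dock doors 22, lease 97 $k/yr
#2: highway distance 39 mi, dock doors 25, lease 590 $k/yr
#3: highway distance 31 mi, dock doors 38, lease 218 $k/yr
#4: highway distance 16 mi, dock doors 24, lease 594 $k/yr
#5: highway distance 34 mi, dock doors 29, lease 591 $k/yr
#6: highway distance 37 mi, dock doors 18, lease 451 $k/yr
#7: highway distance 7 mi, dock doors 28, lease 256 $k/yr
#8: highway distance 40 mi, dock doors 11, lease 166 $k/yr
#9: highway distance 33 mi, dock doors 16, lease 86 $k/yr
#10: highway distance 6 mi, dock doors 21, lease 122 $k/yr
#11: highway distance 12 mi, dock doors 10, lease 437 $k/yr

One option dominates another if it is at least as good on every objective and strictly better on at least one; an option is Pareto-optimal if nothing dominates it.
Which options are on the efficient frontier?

#1: not dominated.
#2: dominated by #3 (highway distance 31≤39, dock doors 38≥25, lease 218≤590).
#3: not dominated (best dock doors).
#4: dominated by #7 (highway distance 7≤16, dock doors 28≥24, lease 256≤594).
#5: dominated by #3 (highway distance 31≤34, dock doors 38≥29, lease 218≤591).
#6: dominated by #1 (highway distance 10≤37, dock doors 22≥18, lease 97≤451).
#7: not dominated.
#8: dominated by #1 (highway distance 10≤40, dock doors 22≥11, lease 97≤166).
#9: not dominated (best lease).
#10: not dominated (best highway distance).
#11: dominated by #1 (highway distance 10≤12, dock doors 22≥10, lease 97≤437).

#1, #3, #7, #9, #10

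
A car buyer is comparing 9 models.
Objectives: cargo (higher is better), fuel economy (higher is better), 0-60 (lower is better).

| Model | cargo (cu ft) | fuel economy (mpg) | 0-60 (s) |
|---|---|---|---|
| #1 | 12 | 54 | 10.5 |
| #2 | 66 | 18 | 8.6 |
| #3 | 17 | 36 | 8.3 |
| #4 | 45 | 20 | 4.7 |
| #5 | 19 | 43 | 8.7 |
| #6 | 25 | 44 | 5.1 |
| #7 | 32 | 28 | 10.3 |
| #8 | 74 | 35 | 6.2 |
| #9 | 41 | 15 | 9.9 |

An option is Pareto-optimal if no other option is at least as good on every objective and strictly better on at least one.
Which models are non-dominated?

#1, #4, #6, #8

#1: not dominated (best fuel economy).
#2: dominated by #8 (cargo 74≥66, fuel economy 35≥18, 0-60 6.2≤8.6).
#3: dominated by #6 (cargo 25≥17, fuel economy 44≥36, 0-60 5.1≤8.3).
#4: not dominated (best 0-60).
#5: dominated by #6 (cargo 25≥19, fuel economy 44≥43, 0-60 5.1≤8.7).
#6: not dominated.
#7: dominated by #8 (cargo 74≥32, fuel economy 35≥28, 0-60 6.2≤10.3).
#8: not dominated (best cargo).
#9: dominated by #2 (cargo 66≥41, fuel economy 18≥15, 0-60 8.6≤9.9).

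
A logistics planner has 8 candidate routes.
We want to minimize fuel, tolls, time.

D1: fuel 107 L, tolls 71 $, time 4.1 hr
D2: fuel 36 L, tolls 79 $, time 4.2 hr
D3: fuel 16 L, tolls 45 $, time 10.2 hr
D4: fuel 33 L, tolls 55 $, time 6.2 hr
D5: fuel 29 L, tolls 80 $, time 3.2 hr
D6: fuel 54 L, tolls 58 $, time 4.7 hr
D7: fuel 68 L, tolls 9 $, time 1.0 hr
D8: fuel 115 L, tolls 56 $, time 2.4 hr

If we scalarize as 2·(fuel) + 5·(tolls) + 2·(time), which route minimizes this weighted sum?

D1: 2·107 + 5·71 + 2·4.1 = 577.2
D2: 2·36 + 5·79 + 2·4.2 = 475.4
D3: 2·16 + 5·45 + 2·10.2 = 277.4
D4: 2·33 + 5·55 + 2·6.2 = 353.4
D5: 2·29 + 5·80 + 2·3.2 = 464.4
D6: 2·54 + 5·58 + 2·4.7 = 407.4
D7: 2·68 + 5·9 + 2·1.0 = 183.0
D8: 2·115 + 5·56 + 2·2.4 = 514.8
Lowest: D7 at 183.0.

D7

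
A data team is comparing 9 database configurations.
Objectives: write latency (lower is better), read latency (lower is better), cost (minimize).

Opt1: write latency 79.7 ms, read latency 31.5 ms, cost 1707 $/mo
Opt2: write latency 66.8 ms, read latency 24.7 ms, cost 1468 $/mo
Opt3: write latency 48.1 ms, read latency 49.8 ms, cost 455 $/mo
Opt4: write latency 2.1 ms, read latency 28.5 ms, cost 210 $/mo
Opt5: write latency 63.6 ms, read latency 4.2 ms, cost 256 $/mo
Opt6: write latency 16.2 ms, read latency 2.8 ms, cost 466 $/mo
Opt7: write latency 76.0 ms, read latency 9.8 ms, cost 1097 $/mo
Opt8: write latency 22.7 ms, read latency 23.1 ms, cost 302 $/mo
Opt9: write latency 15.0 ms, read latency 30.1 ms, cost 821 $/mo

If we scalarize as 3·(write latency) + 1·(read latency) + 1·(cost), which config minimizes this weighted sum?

Opt4

Opt1: 3·79.7 + 1·31.5 + 1·1707 = 1977.6
Opt2: 3·66.8 + 1·24.7 + 1·1468 = 1693.1
Opt3: 3·48.1 + 1·49.8 + 1·455 = 649.1
Opt4: 3·2.1 + 1·28.5 + 1·210 = 244.8
Opt5: 3·63.6 + 1·4.2 + 1·256 = 451.0
Opt6: 3·16.2 + 1·2.8 + 1·466 = 517.4
Opt7: 3·76.0 + 1·9.8 + 1·1097 = 1334.8
Opt8: 3·22.7 + 1·23.1 + 1·302 = 393.2
Opt9: 3·15.0 + 1·30.1 + 1·821 = 896.1
Lowest: Opt4 at 244.8.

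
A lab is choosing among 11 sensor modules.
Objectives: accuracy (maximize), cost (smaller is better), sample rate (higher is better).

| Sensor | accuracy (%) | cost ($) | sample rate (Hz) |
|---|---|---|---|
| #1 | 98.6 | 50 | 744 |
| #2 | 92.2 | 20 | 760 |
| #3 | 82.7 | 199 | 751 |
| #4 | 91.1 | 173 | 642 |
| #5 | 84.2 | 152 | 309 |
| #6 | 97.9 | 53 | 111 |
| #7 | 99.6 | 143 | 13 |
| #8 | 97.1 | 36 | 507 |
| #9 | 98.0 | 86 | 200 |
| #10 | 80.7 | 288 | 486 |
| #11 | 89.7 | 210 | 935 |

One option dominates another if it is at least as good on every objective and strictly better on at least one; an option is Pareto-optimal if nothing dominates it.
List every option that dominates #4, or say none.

#1: accuracy 98.6≥91.1, cost 50≤173, sample rate 744≥642 — dominates #4.
#2: accuracy 92.2≥91.1, cost 20≤173, sample rate 760≥642 — dominates #4.
Others (#3, #5, #6, #7, #8, #9, #10, #11) are each worse than #4 on at least one objective.

#1, #2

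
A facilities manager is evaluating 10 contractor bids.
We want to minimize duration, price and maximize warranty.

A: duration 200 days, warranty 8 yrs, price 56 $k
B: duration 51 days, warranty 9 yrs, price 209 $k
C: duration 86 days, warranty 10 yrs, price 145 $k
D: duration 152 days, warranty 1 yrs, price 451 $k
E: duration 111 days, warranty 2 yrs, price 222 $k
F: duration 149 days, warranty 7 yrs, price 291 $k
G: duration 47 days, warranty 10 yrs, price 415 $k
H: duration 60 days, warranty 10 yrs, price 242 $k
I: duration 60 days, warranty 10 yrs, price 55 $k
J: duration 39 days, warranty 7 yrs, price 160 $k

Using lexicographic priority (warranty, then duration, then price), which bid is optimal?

G

First maximize warranty: best is 10, kept {C, G, H, I}.
Then minimize duration: best is 47, kept {G}.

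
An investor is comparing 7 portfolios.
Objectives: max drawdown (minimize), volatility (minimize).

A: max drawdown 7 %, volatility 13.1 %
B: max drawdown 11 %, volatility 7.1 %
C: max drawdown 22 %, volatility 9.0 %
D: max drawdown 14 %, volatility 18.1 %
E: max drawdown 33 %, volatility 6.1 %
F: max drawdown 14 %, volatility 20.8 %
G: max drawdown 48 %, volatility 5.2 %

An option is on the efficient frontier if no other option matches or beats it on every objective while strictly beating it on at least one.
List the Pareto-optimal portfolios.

A, B, E, G

A: not dominated (best max drawdown).
B: not dominated.
C: dominated by B (max drawdown 11≤22, volatility 7.1≤9.0).
D: dominated by A (max drawdown 7≤14, volatility 13.1≤18.1).
E: not dominated.
F: dominated by A (max drawdown 7≤14, volatility 13.1≤20.8).
G: not dominated (best volatility).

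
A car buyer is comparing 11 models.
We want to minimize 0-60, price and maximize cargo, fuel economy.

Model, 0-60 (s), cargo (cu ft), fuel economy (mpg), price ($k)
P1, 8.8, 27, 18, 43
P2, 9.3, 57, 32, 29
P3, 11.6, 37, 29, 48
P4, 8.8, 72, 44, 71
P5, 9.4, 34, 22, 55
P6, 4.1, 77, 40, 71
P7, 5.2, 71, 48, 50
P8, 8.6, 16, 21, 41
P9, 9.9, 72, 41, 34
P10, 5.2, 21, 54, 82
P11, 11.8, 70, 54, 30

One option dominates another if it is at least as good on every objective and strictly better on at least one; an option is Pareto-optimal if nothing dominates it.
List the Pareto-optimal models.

P1: not dominated.
P2: not dominated (best price).
P3: dominated by P2 (0-60 9.3≤11.6, cargo 57≥37, fuel economy 32≥29, price 29≤48).
P4: not dominated.
P5: dominated by P2 (0-60 9.3≤9.4, cargo 57≥34, fuel economy 32≥22, price 29≤55).
P6: not dominated (best 0-60).
P7: not dominated.
P8: not dominated.
P9: not dominated.
P10: not dominated.
P11: not dominated.

P1, P2, P4, P6, P7, P8, P9, P10, P11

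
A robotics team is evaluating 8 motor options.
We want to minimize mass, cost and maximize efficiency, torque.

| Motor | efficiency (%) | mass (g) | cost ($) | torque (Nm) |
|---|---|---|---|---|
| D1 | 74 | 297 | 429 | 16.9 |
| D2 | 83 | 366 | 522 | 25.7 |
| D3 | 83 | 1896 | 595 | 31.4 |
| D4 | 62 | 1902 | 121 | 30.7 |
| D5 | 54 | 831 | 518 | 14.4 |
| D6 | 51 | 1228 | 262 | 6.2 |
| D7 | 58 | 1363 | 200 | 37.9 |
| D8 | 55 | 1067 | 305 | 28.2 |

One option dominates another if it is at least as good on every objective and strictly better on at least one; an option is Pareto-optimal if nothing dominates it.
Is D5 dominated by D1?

D1 vs D5: efficiency 74≥54, mass 297≤831, cost 429≤518, torque 16.9≥14.4 — D1 is at least as good on every objective with at least one strict improvement.

Yes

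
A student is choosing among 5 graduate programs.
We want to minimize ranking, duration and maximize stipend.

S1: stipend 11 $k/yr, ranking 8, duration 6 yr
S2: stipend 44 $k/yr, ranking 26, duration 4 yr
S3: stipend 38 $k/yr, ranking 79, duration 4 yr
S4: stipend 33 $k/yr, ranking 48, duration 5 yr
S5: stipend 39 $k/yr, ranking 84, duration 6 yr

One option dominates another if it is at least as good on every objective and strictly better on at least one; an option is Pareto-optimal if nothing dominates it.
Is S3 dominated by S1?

No

S1 vs S3: S1 is worse on stipend (11 vs 38), so it does not dominate S3.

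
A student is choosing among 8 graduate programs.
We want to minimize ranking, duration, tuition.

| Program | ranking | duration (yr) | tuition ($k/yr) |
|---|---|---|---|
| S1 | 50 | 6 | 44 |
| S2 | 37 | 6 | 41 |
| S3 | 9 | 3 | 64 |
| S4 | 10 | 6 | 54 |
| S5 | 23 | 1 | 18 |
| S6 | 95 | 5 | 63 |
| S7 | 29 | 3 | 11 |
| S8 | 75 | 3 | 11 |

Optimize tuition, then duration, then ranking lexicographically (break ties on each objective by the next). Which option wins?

S7

First minimize tuition: best is 11, kept {S7, S8}.
Then minimize duration: best is 3, kept {S7, S8}.
Then minimize ranking: best is 29, kept {S7}.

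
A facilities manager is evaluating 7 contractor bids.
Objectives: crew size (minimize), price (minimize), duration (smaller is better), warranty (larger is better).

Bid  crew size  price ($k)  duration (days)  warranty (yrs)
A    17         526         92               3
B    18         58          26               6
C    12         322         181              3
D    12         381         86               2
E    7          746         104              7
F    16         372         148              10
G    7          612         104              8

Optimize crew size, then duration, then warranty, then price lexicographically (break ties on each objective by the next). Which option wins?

First minimize crew size: best is 7, kept {E, G}.
Then minimize duration: best is 104, kept {E, G}.
Then maximize warranty: best is 8, kept {G}.

G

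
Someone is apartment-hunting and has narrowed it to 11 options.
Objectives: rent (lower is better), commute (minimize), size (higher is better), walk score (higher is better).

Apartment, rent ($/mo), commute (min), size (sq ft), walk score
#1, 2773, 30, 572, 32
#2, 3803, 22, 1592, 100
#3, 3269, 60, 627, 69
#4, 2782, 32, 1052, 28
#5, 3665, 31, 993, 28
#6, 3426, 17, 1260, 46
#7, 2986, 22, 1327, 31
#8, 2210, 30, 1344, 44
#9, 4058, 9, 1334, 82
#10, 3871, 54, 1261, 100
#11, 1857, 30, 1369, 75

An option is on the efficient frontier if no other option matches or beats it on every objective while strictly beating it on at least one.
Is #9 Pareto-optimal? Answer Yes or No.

Yes

#1: worse on commute (30 vs 9).
#2: worse on commute (22 vs 9).
#3: worse on commute (60 vs 9).
#4: worse on commute (32 vs 9).
#5: worse on commute (31 vs 9).
#6: worse on commute (17 vs 9).
#7: worse on commute (22 vs 9).
#8: worse on commute (30 vs 9).
#10: worse on commute (54 vs 9).
#11: worse on commute (30 vs 9).
No option is at least as good as #9 on every objective and strictly better on one.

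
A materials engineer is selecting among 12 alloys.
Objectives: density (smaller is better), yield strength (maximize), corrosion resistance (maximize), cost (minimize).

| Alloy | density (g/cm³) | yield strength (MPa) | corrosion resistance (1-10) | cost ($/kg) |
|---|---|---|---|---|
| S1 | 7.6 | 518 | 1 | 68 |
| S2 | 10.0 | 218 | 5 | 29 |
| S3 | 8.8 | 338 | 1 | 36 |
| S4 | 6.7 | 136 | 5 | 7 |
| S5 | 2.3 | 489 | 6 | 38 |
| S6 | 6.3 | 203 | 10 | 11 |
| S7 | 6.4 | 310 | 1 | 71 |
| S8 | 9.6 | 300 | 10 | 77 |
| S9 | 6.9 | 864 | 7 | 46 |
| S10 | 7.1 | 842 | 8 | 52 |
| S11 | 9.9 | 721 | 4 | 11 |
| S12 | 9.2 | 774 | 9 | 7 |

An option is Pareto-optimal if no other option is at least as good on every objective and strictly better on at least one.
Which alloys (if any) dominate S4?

none

S1: worse on density (7.6 vs 6.7).
S2: worse on density (10.0 vs 6.7).
S3: worse on density (8.8 vs 6.7).
S5: worse on cost (38 vs 7).
S6: worse on cost (11 vs 7).
S7: worse on corrosion resistance (1 vs 5).
S8: worse on density (9.6 vs 6.7).
S9: worse on density (6.9 vs 6.7).
S10: worse on density (7.1 vs 6.7).
S11: worse on density (9.9 vs 6.7).
S12: worse on density (9.2 vs 6.7).
No option dominates S4.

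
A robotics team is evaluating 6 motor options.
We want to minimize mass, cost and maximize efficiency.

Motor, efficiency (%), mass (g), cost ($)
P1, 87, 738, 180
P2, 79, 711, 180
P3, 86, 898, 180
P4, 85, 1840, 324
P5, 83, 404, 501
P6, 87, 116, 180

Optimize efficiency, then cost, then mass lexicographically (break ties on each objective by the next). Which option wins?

P6

First maximize efficiency: best is 87, kept {P1, P6}.
Then minimize cost: best is 180, kept {P1, P6}.
Then minimize mass: best is 116, kept {P6}.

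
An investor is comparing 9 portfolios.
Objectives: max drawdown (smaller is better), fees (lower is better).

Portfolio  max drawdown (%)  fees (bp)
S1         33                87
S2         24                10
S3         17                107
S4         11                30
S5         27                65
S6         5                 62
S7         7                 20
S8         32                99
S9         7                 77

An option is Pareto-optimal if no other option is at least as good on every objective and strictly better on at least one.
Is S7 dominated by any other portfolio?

S1: worse on max drawdown (33 vs 7).
S2: worse on max drawdown (24 vs 7).
S3: worse on max drawdown (17 vs 7).
S4: worse on max drawdown (11 vs 7).
S5: worse on max drawdown (27 vs 7).
S6: worse on fees (62 vs 20).
S8: worse on max drawdown (32 vs 7).
S9: worse on fees (77 vs 20).
No option is at least as good as S7 on every objective and strictly better on one.

No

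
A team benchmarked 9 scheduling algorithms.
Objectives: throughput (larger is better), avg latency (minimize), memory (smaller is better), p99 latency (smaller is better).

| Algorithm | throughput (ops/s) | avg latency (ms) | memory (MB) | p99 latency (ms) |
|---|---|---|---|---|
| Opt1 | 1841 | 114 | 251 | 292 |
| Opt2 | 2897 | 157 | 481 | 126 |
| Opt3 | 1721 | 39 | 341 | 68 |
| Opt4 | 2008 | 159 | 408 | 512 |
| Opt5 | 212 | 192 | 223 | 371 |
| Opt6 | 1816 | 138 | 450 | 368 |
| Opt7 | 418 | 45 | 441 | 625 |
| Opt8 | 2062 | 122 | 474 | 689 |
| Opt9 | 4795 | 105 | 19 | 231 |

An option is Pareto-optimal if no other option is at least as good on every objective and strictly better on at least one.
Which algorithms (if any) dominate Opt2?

Opt1: worse on throughput (1841 vs 2897).
Opt3: worse on throughput (1721 vs 2897).
Opt4: worse on throughput (2008 vs 2897).
Opt5: worse on throughput (212 vs 2897).
Opt6: worse on throughput (1816 vs 2897).
Opt7: worse on throughput (418 vs 2897).
Opt8: worse on throughput (2062 vs 2897).
Opt9: worse on p99 latency (231 vs 126).
No option dominates Opt2.

none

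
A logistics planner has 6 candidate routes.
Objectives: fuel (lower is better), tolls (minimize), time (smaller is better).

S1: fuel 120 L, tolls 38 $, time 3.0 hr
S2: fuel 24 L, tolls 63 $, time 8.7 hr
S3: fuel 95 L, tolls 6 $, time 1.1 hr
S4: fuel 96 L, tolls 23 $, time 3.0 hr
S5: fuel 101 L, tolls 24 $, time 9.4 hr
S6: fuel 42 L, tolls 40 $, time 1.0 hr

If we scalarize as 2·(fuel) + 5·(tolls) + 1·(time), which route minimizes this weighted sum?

S3

S1: 2·120 + 5·38 + 1·3.0 = 433.0
S2: 2·24 + 5·63 + 1·8.7 = 371.7
S3: 2·95 + 5·6 + 1·1.1 = 221.1
S4: 2·96 + 5·23 + 1·3.0 = 310.0
S5: 2·101 + 5·24 + 1·9.4 = 331.4
S6: 2·42 + 5·40 + 1·1.0 = 285.0
Lowest: S3 at 221.1.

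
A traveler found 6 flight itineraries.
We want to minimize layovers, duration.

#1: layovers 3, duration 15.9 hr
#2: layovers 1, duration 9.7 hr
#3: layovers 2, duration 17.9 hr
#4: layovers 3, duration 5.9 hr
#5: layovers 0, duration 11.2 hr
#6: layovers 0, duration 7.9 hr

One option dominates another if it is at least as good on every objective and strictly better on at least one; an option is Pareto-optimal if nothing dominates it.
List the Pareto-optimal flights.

#4, #6

#1: dominated by #2 (layovers 1≤3, duration 9.7≤15.9).
#2: dominated by #6 (layovers 0≤1, duration 7.9≤9.7).
#3: dominated by #2 (layovers 1≤2, duration 9.7≤17.9).
#4: not dominated (best duration).
#5: dominated by #6 (layovers 0≤0, duration 7.9≤11.2).
#6: not dominated.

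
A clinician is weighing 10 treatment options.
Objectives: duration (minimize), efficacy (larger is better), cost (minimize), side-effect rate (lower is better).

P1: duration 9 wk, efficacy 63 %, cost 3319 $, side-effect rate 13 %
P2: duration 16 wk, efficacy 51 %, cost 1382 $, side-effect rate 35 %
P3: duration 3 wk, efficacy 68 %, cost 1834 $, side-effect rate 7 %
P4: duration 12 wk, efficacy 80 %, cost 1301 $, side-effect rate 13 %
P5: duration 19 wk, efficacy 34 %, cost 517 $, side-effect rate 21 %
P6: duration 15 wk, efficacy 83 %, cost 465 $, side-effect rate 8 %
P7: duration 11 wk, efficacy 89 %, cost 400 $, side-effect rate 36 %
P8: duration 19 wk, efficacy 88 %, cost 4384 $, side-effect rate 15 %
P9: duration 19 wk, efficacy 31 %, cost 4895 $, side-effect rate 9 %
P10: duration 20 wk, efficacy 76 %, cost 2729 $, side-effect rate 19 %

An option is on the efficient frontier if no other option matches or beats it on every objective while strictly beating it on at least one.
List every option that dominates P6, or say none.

none

P1: worse on efficacy (63 vs 83).
P2: worse on duration (16 vs 15).
P3: worse on efficacy (68 vs 83).
P4: worse on efficacy (80 vs 83).
P5: worse on duration (19 vs 15).
P7: worse on side-effect rate (36 vs 8).
P8: worse on duration (19 vs 15).
P9: worse on duration (19 vs 15).
P10: worse on duration (20 vs 15).
No option dominates P6.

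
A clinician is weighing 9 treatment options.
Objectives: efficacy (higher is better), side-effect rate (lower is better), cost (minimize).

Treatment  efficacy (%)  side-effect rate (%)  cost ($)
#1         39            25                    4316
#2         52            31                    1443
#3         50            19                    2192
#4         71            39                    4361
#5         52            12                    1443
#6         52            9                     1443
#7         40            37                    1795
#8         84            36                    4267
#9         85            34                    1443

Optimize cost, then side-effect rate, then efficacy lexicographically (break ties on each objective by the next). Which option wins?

#6

First minimize cost: best is 1443, kept {#2, #5, #6, #9}.
Then minimize side-effect rate: best is 9, kept {#6}.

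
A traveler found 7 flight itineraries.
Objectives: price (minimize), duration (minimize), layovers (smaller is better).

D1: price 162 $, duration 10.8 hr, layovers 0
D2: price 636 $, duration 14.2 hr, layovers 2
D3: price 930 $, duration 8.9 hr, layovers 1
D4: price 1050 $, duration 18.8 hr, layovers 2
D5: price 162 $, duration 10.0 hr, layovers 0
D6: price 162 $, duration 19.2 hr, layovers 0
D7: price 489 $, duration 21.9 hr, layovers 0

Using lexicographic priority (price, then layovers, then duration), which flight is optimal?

D5

First minimize price: best is 162, kept {D1, D5, D6}.
Then minimize layovers: best is 0, kept {D1, D5, D6}.
Then minimize duration: best is 10.0, kept {D5}.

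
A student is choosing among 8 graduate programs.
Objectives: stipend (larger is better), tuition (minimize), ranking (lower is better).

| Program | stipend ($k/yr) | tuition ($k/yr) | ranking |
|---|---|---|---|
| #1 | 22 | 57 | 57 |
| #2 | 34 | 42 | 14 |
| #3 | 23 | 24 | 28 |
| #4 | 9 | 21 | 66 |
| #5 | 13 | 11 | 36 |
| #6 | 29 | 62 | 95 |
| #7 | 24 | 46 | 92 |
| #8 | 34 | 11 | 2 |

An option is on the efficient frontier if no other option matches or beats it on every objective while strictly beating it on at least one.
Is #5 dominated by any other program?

#8 vs #5: stipend 34≥13, tuition 11≤11, ranking 2≤36 — #8 is at least as good on every objective and strictly better on at least one, so #8 dominates #5.

Yes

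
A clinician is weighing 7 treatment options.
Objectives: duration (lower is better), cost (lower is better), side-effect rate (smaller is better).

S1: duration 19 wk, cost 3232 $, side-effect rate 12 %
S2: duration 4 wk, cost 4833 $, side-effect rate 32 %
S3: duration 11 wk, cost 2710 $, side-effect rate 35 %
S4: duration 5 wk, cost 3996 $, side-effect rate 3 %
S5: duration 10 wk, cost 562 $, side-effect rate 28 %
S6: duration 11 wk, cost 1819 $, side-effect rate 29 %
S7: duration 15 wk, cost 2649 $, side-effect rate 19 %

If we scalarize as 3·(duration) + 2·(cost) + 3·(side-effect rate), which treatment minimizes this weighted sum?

S5

S1: 3·19 + 2·3232 + 3·12 = 6557
S2: 3·4 + 2·4833 + 3·32 = 9774
S3: 3·11 + 2·2710 + 3·35 = 5558
S4: 3·5 + 2·3996 + 3·3 = 8016
S5: 3·10 + 2·562 + 3·28 = 1238
S6: 3·11 + 2·1819 + 3·29 = 3758
S7: 3·15 + 2·2649 + 3·19 = 5400
Lowest: S5 at 1238.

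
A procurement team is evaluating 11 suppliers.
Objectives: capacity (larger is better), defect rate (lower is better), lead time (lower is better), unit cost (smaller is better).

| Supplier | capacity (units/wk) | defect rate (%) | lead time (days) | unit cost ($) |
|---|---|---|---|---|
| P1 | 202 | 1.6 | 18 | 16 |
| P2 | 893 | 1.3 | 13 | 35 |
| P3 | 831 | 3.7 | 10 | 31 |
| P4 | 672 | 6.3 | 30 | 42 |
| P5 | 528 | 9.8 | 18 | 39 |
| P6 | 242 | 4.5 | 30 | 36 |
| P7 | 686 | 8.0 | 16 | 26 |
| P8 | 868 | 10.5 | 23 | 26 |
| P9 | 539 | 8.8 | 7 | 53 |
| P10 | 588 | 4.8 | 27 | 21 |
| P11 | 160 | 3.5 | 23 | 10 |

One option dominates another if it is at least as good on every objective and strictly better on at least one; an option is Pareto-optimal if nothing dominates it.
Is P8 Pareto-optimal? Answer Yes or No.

P1: worse on capacity (202 vs 868).
P2: worse on unit cost (35 vs 26).
P3: worse on capacity (831 vs 868).
P4: worse on capacity (672 vs 868).
P5: worse on capacity (528 vs 868).
P6: worse on capacity (242 vs 868).
P7: worse on capacity (686 vs 868).
P9: worse on capacity (539 vs 868).
P10: worse on capacity (588 vs 868).
P11: worse on capacity (160 vs 868).
No option is at least as good as P8 on every objective and strictly better on one.

Yes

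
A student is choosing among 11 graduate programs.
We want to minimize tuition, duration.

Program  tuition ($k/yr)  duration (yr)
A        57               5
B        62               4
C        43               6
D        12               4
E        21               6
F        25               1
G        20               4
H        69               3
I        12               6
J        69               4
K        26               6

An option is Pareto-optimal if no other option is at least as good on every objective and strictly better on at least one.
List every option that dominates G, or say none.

D

D: tuition 12≤20, duration 4≤4 — dominates G.
Others (A, B, C, E, F, H, I, J, K) are each worse than G on at least one objective.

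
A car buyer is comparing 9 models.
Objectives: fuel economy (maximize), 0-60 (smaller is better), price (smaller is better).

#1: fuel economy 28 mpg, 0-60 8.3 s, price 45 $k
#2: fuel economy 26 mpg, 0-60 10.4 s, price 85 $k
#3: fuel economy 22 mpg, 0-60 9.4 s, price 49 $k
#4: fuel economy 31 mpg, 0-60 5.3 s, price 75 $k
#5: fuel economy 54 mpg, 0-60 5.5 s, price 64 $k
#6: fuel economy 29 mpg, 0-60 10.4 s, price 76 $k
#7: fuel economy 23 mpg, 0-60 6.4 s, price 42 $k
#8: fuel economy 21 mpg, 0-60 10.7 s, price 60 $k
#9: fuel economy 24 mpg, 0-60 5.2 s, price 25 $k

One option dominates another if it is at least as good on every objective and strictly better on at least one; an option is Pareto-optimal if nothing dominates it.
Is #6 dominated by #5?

#5 vs #6: fuel economy 54≥29, 0-60 5.5≤10.4, price 64≤76 — #5 is at least as good on every objective with at least one strict improvement.

Yes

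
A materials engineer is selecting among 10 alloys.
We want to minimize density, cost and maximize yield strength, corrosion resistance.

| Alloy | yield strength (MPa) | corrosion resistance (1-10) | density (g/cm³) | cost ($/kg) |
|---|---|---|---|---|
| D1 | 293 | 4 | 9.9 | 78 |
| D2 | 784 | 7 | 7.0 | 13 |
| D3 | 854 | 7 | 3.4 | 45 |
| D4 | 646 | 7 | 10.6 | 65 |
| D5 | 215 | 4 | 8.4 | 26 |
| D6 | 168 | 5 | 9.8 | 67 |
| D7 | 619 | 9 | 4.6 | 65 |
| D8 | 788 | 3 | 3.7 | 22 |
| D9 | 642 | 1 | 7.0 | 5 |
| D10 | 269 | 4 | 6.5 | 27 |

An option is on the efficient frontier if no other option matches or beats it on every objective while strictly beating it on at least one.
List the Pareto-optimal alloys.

D1: dominated by D2 (yield strength 784≥293, corrosion resistance 7≥4, density 7.0≤9.9, cost 13≤78).
D2: not dominated.
D3: not dominated (best yield strength).
D4: dominated by D2 (yield strength 784≥646, corrosion resistance 7≥7, density 7.0≤10.6, cost 13≤65).
D5: dominated by D2 (yield strength 784≥215, corrosion resistance 7≥4, density 7.0≤8.4, cost 13≤26).
D6: dominated by D2 (yield strength 784≥168, corrosion resistance 7≥5, density 7.0≤9.8, cost 13≤67).
D7: not dominated (best corrosion resistance).
D8: not dominated.
D9: not dominated (best cost).
D10: not dominated.

D2, D3, D7, D8, D9, D10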